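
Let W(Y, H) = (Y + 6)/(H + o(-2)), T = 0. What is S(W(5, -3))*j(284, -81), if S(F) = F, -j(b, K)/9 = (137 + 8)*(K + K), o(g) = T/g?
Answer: -775170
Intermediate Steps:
o(g) = 0 (o(g) = 0/g = 0)
W(Y, H) = (6 + Y)/H (W(Y, H) = (Y + 6)/(H + 0) = (6 + Y)/H)
j(b, K) = -2610*K (j(b, K) = -9*(137 + 8)*(K + K) = -1305*2*K = -2610*K)
S(W(5, -3))*j(284, -81) = ((6 + 5)/(-3))*(-2610*(-81)) = -1/3*11*211410 = -11/3*211410 = -775170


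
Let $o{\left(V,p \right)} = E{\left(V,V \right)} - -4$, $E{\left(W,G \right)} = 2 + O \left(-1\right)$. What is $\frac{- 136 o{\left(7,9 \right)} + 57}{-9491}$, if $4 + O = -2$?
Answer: $\frac{1575}{9491} \approx 0.16595$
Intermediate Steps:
$O = -6$ ($O = -4 - 2 = -6$)
$E{\left(W,G \right)} = 8$ ($E{\left(W,G \right)} = 2 - -6 = 2 + 6 = 8$)
$o{\left(V,p \right)} = 12$ ($o{\left(V,p \right)} = 8 - -4 = 8 + 4 = 12$)
$\frac{- 136 o{\left(7,9 \right)} + 57}{-9491} = \frac{\left(-136\right) 12 + 57}{-9491} = \left(-1632 + 57\right) \left(- \frac{1}{9491}\right) = \left(-1575\right) \left(- \frac{1}{9491}\right) = \frac{1575}{9491}$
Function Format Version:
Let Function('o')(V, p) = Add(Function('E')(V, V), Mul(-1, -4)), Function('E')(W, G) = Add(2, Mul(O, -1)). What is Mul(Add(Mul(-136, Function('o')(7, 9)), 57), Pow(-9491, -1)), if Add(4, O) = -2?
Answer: Rational(1575, 9491) ≈ 0.16595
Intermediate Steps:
O = -6 (O = Add(-4, -2) = -6)
Function('E')(W, G) = 8 (Function('E')(W, G) = Add(2, Mul(-6, -1)) = Add(2, 6) = 8)
Function('o')(V, p) = 12 (Function('o')(V, p) = Add(8, Mul(-1, -4)) = Add(8, 4) = 12)
Mul(Add(Mul(-136, Function('o')(7, 9)), 57), Pow(-9491, -1)) = Mul(Add(Mul(-136, 12), 57), Pow(-9491, -1)) = Mul(Add(-1632, 57), Rational(-1, 9491)) = Mul(-1575, Rational(-1, 9491)) = Rational(1575, 9491)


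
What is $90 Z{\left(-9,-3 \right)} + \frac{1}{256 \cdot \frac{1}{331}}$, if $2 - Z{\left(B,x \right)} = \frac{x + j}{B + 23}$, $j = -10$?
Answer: $\frac{474637}{1792} \approx 264.86$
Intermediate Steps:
$Z{\left(B,x \right)} = 2 - \frac{-10 + x}{23 + B}$ ($Z{\left(B,x \right)} = 2 - \frac{x - 10}{B + 23} = 2 - \frac{-10 + x}{23 + B}$)
$90 Z{\left(-9,-3 \right)} + \frac{1}{256 \cdot \frac{1}{331}} = 90 \frac{56 - -3 + 2 \left(-9\right)}{23 - 9} + \frac{1}{256 \cdot \frac{1}{331}} = 90 \frac{56 + 3 - 18}{14} + \frac{1}{256 \cdot \frac{1}{331}} = 90 \cdot \frac{1}{14} \cdot 41 + \frac{1}{\frac{256}{331}} = 90 \cdot \frac{41}{14} + \frac{331}{256} = \frac{1845}{7} + \frac{331}{256} = \frac{474637}{1792}$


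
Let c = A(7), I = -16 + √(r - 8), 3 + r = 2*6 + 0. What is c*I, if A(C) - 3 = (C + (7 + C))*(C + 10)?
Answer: -5400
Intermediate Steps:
r = 9 (r = -3 + (2*6 + 0) = -3 + (12 + 0) = -3 + 12 = 9)
A(C) = 3 + (7 + 2*C)*(10 + C) (A(C) = 3 + (C + (7 + C))*(C + 10) = 3 + (7 + 2*C)*(10 + C))
I = -15 (I = -16 + √(9 - 8) = -16 + √1 = -16 + 1 = -15)
c = 360 (c = 73 + 2*7² + 27*7 = 73 + 2*49 + 189 = 73 + 98 + 189 = 360)
c*I = 360*(-15) = -5400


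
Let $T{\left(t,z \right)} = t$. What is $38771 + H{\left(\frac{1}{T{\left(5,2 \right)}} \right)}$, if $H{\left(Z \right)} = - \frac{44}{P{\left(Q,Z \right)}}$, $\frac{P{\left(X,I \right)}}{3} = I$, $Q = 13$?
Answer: $\frac{116093}{3} \approx 38698.0$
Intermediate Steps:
$P{\left(X,I \right)} = 3 I$
$H{\left(Z \right)} = - \frac{44}{3 Z}$
$38771 + H{\left(\frac{1}{T{\left(5,2 \right)}} \right)} = 38771 - \frac{44}{3 \cdot \frac{1}{5}} = 38771 - \frac{44 \frac{1}{\frac{1}{5}}}{3} = 38771 - \frac{220}{3} = \frac{116093}{3}$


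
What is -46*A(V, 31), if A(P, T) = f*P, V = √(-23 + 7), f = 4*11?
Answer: -8096*I ≈ -8096.0*I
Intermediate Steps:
f = 44
V = 4*I (V = √(-16) = 4*I ≈ 4.0*I)
A(P, T) = 44*P
-46*A(V, 31) = -2024*4*I = -8096*I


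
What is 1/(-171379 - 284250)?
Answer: -1/455629 ≈ -2.1948e-6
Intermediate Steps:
1/(-171379 - 284250) = 1/(-455629) = -1/455629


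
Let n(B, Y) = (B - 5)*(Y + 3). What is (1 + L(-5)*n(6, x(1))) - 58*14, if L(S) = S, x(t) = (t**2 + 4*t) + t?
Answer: -856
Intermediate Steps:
x(t) = t**2 + 5*t
n(B, Y) = (-5 + B)*(3 + Y)
(1 + L(-5)*n(6, x(1))) - 58*14 = (1 - 5*(-15 - 5*(5 + 1) + 3*6 + 6*(1*(5 + 1)))) - 58*14 = (1 - 5*(-15 - 5*6 + 18 + 6*(1*6))) - 812 = (1 - 5*(-15 - 5*6 + 18 + 6*6)) - 812 = (1 - 5*(-15 - 30 + 18 + 36)) - 812 = (1 - 5*9) - 812 = (1 - 45) - 812 = -44 - 812 = -856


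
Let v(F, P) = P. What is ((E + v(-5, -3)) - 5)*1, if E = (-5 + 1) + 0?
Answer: -12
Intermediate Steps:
E = -4 (E = -4 + 0 = -4)
((E + v(-5, -3)) - 5)*1 = ((-4 - 3) - 5)*1 = (-7 - 5)*1 = -12*1 = -12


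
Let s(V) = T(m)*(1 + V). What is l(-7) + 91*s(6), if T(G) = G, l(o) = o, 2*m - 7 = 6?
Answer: 8267/2 ≈ 4133.5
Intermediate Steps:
m = 13/2 (m = 7/2 + (½)*6 = 7/2 + 3 = 13/2 ≈ 6.5000)
s(V) = 13/2 + 13*V/2 (s(V) = 13*(1 + V)/2 = 13/2 + 13*V/2)
l(-7) + 91*s(6) = -7 + 91*(13/2 + (13/2)*6) = -7 + 91*(13/2 + 39) = -7 + 91*(91/2) = -7 + 8281/2 = 8267/2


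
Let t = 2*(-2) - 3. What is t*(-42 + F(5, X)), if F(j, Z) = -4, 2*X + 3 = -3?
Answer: 322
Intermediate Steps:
X = -3 (X = -3/2 + (½)*(-3) = -3/2 - 3/2 = -3)
t = -7 (t = -4 - 3 = -7)
t*(-42 + F(5, X)) = -7*(-42 - 4) = -7*(-46) = 322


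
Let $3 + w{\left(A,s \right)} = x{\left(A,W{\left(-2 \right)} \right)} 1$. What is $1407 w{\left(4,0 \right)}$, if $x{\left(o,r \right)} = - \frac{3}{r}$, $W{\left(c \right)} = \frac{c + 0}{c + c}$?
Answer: $-12663$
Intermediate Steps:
$W{\left(c \right)} = \frac{1}{2}$ ($W{\left(c \right)} = \frac{c}{2 c} = c \frac{1}{2 c} = \frac{1}{2}$)
$w{\left(A,s \right)} = -9$ ($w{\left(A,s \right)} = -3 + - 3 \frac{1}{\frac{1}{2}} \cdot 1 = -3 + \left(-3\right) 2 \cdot 1 = -3 - 6 = -9$)
$1407 w{\left(4,0 \right)} = 1407 \left(-9\right) = -12663$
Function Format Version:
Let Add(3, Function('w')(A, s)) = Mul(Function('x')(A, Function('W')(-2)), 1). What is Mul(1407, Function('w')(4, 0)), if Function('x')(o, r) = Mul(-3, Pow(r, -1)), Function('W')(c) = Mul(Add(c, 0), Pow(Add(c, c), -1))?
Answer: -12663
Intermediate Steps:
Function('W')(c) = Rational(1, 2) (Function('W')(c) = Mul(c, Pow(Mul(2, c), -1)) = Mul(c, Mul(Rational(1, 2), Pow(c, -1))) = Rational(1, 2))
Function('w')(A, s) = -9 (Function('w')(A, s) = Add(-3, Mul(Mul(-3, Pow(Rational(1, 2), -1)), 1)) = Add(-3, Mul(Mul(-3, 2), 1)) = Add(-3, Mul(-6, 1)) = Add(-3, -6) = -9)
Mul(1407, Function('w')(4, 0)) = Mul(1407, -9) = -12663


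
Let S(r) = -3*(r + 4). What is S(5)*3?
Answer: -81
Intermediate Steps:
S(r) = -12 - 3*r (S(r) = -3*(4 + r) = -12 - 3*r)
S(5)*3 = (-12 - 3*5)*3 = (-12 - 15)*3 = -27*3 = -81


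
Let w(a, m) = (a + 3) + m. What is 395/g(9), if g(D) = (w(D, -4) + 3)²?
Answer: 395/121 ≈ 3.2645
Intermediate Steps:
w(a, m) = 3 + a + m (w(a, m) = (3 + a) + m = 3 + a + m)
g(D) = (2 + D)² (g(D) = ((3 + D - 4) + 3)² = ((-1 + D) + 3)² = (2 + D)²)
395/g(9) = 395/((2 + 9)²) = 395/(11²) = 395/121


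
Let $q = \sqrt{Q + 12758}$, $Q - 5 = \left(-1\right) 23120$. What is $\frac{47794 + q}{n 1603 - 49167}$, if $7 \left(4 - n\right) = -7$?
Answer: $- \frac{23897}{20576} - \frac{i \sqrt{10357}}{41152} \approx -1.1614 - 0.002473 i$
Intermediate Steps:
$n = 5$ ($n = 4 - -1 = 4 + 1 = 5$)
$Q = -23115$ ($Q = 5 - 23120 = -23115$)
$q = i \sqrt{10357}$ ($q = \sqrt{-23115 + 12758} = \sqrt{-10357} = i \sqrt{10357} \approx 101.77 i$)
$\frac{47794 + q}{n 1603 - 49167} = \frac{47794 + i \sqrt{10357}}{5 \cdot 1603 - 49167} = \frac{47794 + i \sqrt{10357}}{8015 - 49167} = \frac{47794 + i \sqrt{10357}}{-41152} = \left(47794 + i \sqrt{10357}\right) \left(- \frac{1}{41152}\right) = - \frac{23897}{20576} - \frac{i \sqrt{10357}}{41152}$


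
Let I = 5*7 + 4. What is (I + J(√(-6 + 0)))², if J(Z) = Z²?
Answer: 1089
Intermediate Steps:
I = 39 (I = 35 + 4 = 39)
(I + J(√(-6 + 0)))² = (39 + (√(-6 + 0))²)² = (39 + (√(-6))²)² = (39 + (I*√6)²)² = (39 - 6)² = 33² = 1089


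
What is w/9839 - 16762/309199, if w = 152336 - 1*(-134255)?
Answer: 88448729291/3042208961 ≈ 29.074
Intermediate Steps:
w = 286591 (w = 152336 + 134255 = 286591)
w/9839 - 16762/309199 = 286591/9839 - 16762/309199 = 88448729291/3042208961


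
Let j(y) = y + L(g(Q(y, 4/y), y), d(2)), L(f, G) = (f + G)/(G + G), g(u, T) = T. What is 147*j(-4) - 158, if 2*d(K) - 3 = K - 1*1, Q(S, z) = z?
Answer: -1639/2 ≈ -819.50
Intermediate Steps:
d(K) = 1 + K/2 (d(K) = 3/2 + (K - 1*1)/2 = 3/2 + (K - 1)/2 = 3/2 + (-1 + K)/2 = 3/2 + (-½ + K/2) = 1 + K/2)
L(f, G) = (G + f)/(2*G) (L(f, G) = (G + f)/((2*G)) = (G + f)*(1/(2*G)) = (G + f)/(2*G))
j(y) = ½ + 5*y/4 (j(y) = y + ((1 + (½)*2) + y)/(2*(1 + (½)*2)) = y + ((1 + 1) + y)/(2*(1 + 1)) = y + (½)*(2 + y)/2 = y + (½)*(½)*(2 + y) = y + (½ + y/4) = ½ + 5*y/4)
147*j(-4) - 158 = 147*(½ + (5/4)*(-4)) - 158 = 147*(½ - 5) - 158 = 147*(-9/2) - 158 = -1323/2 - 158 = -1639/2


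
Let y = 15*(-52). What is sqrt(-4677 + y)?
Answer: I*sqrt(5457) ≈ 73.871*I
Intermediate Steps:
y = -780
sqrt(-4677 + y) = sqrt(-4677 - 780) = sqrt(-5457) = I*sqrt(5457)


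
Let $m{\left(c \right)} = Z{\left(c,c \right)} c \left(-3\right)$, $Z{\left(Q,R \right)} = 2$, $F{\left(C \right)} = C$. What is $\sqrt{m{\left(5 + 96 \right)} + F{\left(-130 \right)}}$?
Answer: $4 i \sqrt{46} \approx 27.129 i$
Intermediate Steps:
$m{\left(c \right)} = - 6 c$ ($m{\left(c \right)} = 2 c \left(-3\right) = - 6 c$)
$\sqrt{m{\left(5 + 96 \right)} + F{\left(-130 \right)}} = \sqrt{- 6 \left(5 + 96\right) - 130} = \sqrt{\left(-6\right) 101 - 130} = \sqrt{-606 - 130} = \sqrt{-736} = 4 i \sqrt{46}$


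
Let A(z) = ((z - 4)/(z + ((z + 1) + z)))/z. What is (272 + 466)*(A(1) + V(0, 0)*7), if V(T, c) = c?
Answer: -1107/2 ≈ -553.50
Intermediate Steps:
A(z) = (-4 + z)/(z*(1 + 3*z)) (A(z) = ((-4 + z)/(z + ((1 + z) + z)))/z = ((-4 + z)/(z + (1 + 2*z)))/z = ((-4 + z)/(1 + 3*z))/z = (-4 + z)/(z*(1 + 3*z)))
(272 + 466)*(A(1) + V(0, 0)*7) = (272 + 466)*((-4 + 1)/(1*(1 + 3*1)) + 0*7) = 738*(1*(-3)/(1 + 3) + 0) = 738*(1*(-3)/4 + 0) = 738*(1*(1/4)*(-3) + 0) = 738*(-3/4 + 0) = 738*(-3/4) = -1107/2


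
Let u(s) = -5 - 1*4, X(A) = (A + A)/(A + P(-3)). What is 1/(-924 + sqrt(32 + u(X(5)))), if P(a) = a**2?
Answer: -924/853753 - sqrt(23)/853753 ≈ -0.0010879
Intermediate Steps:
X(A) = 2*A/(9 + A) (X(A) = (A + A)/(A + (-3)**2) = (2*A)/(A + 9) = (2*A)/(9 + A) = 2*A/(9 + A))
u(s) = -9 (u(s) = -5 - 4 = -9)
1/(-924 + sqrt(32 + u(X(5)))) = 1/(-924 + sqrt(32 - 9)) = 1/(-924 + sqrt(23))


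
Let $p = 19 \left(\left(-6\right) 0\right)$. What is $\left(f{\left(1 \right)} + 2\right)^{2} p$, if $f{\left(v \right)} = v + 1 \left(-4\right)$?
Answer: $0$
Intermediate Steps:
$f{\left(v \right)} = -4 + v$ ($f{\left(v \right)} = v - 4 = -4 + v$)
$p = 0$ ($p = 19 \cdot 0 = 0$)
$\left(f{\left(1 \right)} + 2\right)^{2} p = \left(\left(-4 + 1\right) + 2\right)^{2} \cdot 0 = \left(-3 + 2\right)^{2} \cdot 0 = \left(-1\right)^{2} \cdot 0 = 1 \cdot 0 = 0$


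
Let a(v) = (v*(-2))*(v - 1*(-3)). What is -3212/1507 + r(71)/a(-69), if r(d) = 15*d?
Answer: -935147/415932 ≈ -2.2483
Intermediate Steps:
a(v) = -2*v*(3 + v) (a(v) = (-2*v)*(v + 3) = (-2*v)*(3 + v) = -2*v*(3 + v))
-3212/1507 + r(71)/a(-69) = -3212/1507 + (15*71)/((-2*(-69)*(3 - 69))) = -3212*1/1507 + 1065/((-2*(-69)*(-66))) = -292/137 + 1065/(-9108) = -292/137 + 1065*(-1/9108) = -292/137 - 355/3036 = -935147/415932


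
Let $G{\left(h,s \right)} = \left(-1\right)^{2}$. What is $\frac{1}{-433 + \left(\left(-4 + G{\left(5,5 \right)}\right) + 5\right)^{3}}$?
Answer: $- \frac{1}{425} \approx -0.0023529$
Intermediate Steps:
$G{\left(h,s \right)} = 1$
$\frac{1}{-433 + \left(\left(-4 + G{\left(5,5 \right)}\right) + 5\right)^{3}} = \frac{1}{-433 + \left(\left(-4 + 1\right) + 5\right)^{3}} = \frac{1}{-433 + \left(-3 + 5\right)^{3}} = \frac{1}{-433 + 2^{3}} = \frac{1}{-433 + 8} = \frac{1}{-425} = - \frac{1}{425}$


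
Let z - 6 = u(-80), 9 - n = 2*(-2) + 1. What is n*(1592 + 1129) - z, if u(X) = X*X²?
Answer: 544646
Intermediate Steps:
n = 12 (n = 9 - (2*(-2) + 1) = 9 - (-4 + 1) = 9 - 1*(-3) = 9 + 3 = 12)
u(X) = X³
z = -511994 (z = 6 + (-80)³ = 6 - 512000 = -511994)
n*(1592 + 1129) - z = 12*(1592 + 1129) - 1*(-511994) = 12*2721 + 511994 = 32652 + 511994 = 544646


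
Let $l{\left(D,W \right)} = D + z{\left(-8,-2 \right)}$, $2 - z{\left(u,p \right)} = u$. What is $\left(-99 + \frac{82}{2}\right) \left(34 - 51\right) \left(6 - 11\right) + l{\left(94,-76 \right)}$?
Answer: $-4826$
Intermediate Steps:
$z{\left(u,p \right)} = 2 - u$
$l{\left(D,W \right)} = 10 + D$ ($l{\left(D,W \right)} = D + \left(2 - -8\right) = D + \left(2 + 8\right) = D + 10 = 10 + D$)
$\left(-99 + \frac{82}{2}\right) \left(34 - 51\right) \left(6 - 11\right) + l{\left(94,-76 \right)} = \left(-99 + \frac{82}{2}\right) \left(34 - 51\right) \left(6 - 11\right) + \left(10 + 94\right) = \left(-99 + 82 \cdot \frac{1}{2}\right) \left(\left(-17\right) \left(-5\right)\right) + 104 = \left(-99 + 41\right) 85 + 104 = \left(-58\right) 85 + 104 = -4930 + 104 = -4826$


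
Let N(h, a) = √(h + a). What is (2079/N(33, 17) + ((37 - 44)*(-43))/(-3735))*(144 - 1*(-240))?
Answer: -38528/1245 + 399168*√2/5 ≈ 1.1287e+5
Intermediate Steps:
N(h, a) = √(a + h)
(2079/N(33, 17) + ((37 - 44)*(-43))/(-3735))*(144 - 1*(-240)) = (2079/(√(17 + 33)) + ((37 - 44)*(-43))/(-3735))*(144 - 1*(-240)) = (2079/(√50) - 7*(-43)*(-1/3735))*(144 + 240) = (2079/((5*√2)) + 301*(-1/3735))*384 = (2079*(√2/10) - 301/3735)*384 = (2079*√2/10 - 301/3735)*384 = (-301/3735 + 2079*√2/10)*384 = -38528/1245 + 399168*√2/5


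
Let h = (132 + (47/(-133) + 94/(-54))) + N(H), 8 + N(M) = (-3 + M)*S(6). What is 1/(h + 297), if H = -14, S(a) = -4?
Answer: 3591/1748479 ≈ 0.0020538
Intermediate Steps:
N(M) = 4 - 4*M (N(M) = -8 + (-3 + M)*(-4) = -8 + (12 - 4*M) = 4 - 4*M)
h = 681952/3591 (h = (132 + (47/(-133) + 94/(-54))) + (4 - 4*(-14)) = (132 + (47*(-1/133) + 94*(-1/54))) + (4 + 56) = (132 + (-47/133 - 47/27)) + 60 = (132 - 7520/3591) + 60 = 466492/3591 + 60 = 681952/3591 ≈ 189.91)
1/(h + 297) = 1/(681952/3591 + 297) = 1/(1748479/3591) = 3591/1748479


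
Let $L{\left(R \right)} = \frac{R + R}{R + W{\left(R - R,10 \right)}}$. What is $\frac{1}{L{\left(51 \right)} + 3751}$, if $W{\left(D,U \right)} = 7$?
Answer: $\frac{29}{108830} \approx 0.00026647$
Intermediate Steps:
$L{\left(R \right)} = \frac{2 R}{7 + R}$ ($L{\left(R \right)} = \frac{R + R}{R + 7} = \frac{2 R}{7 + R}$)
$\frac{1}{L{\left(51 \right)} + 3751} = \frac{1}{2 \cdot 51 \frac{1}{7 + 51} + 3751} = \frac{1}{2 \cdot 51 \cdot \frac{1}{58} + 3751} = \frac{1}{\frac{51}{29} + 3751} = \frac{1}{\frac{108830}{29}} = \frac{29}{108830}$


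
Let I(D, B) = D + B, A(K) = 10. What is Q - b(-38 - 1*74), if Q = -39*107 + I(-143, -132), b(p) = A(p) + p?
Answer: -4346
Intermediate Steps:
I(D, B) = B + D
b(p) = 10 + p
Q = -4448 (Q = -39*107 + (-132 - 143) = -4173 - 275 = -4448)
Q - b(-38 - 1*74) = -4448 - (10 + (-38 - 1*74)) = -4448 - (10 + (-38 - 74)) = -4448 - (10 - 112) = -4448 - 1*(-102) = -4448 + 102 = -4346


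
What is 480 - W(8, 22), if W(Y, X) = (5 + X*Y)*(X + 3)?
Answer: -4045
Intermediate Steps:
W(Y, X) = (3 + X)*(5 + X*Y) (W(Y, X) = (5 + X*Y)*(3 + X) = (3 + X)*(5 + X*Y))
480 - W(8, 22) = 480 - (15 + 5*22 + 8*22² + 3*22*8) = 480 - (15 + 110 + 8*484 + 528) = 480 - (15 + 110 + 3872 + 528) = 480 - 1*4525 = 480 - 4525 = -4045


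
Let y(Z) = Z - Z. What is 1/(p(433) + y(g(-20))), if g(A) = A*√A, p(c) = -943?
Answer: -1/943 ≈ -0.0010604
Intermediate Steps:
g(A) = A^(3/2)
y(Z) = 0
1/(p(433) + y(g(-20))) = 1/(-943 + 0) = 1/(-943) = -1/943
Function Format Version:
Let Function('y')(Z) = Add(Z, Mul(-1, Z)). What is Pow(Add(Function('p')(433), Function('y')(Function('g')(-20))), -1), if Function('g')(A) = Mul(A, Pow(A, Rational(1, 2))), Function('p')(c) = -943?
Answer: Rational(-1, 943) ≈ -0.0010604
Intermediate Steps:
Function('g')(A) = Pow(A, Rational(3, 2))
Function('y')(Z) = 0
Pow(Add(Function('p')(433), Function('y')(Function('g')(-20))), -1) = Pow(Add(-943, 0), -1) = Pow(-943, -1) = Rational(-1, 943)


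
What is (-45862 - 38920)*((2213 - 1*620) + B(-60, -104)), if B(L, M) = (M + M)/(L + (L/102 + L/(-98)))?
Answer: -845271707426/6245 ≈ -1.3535e+8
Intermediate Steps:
B(L, M) = 2499*M/(1249*L) (B(L, M) = (2*M)/(L + (L*(1/102) + L*(-1/98))) = (2*M)/(L + (L/102 - L/98)) = (2*M)/(L - L/2499) = (2*M)/((2498*L/2499)) = (2*M)*(2499/(2498*L)) = 2499*M/(1249*L))
(-45862 - 38920)*((2213 - 1*620) + B(-60, -104)) = (-45862 - 38920)*((2213 - 1*620) + (2499/1249)*(-104)/(-60)) = -84782*((2213 - 620) + (2499/1249)*(-104)*(-1/60)) = -84782*(1593 + 21658/6245) = -84782*9969943/6245 = -845271707426/6245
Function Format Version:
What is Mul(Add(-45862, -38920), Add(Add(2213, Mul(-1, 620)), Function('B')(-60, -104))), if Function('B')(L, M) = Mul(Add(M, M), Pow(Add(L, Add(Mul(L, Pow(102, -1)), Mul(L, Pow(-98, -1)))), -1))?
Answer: Rational(-845271707426, 6245) ≈ -1.3535e+8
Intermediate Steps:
Function('B')(L, M) = Mul(Rational(2499, 1249), M, Pow(L, -1)) (Function('B')(L, M) = Mul(Mul(2, M), Pow(Add(L, Add(Mul(L, Rational(1, 102)), Mul(L, Rational(-1, 98)))), -1)) = Mul(Mul(2, M), Pow(Add(L, Add(Mul(Rational(1, 102), L), Mul(Rational(-1, 98), L))), -1)) = Mul(Mul(2, M), Pow(Add(L, Mul(Rational(-1, 2499), L)), -1)) = Mul(Mul(2, M), Pow(Mul(Rational(2498, 2499), L), -1)) = Mul(Mul(2, M), Mul(Rational(2499, 2498), Pow(L, -1))) = Mul(Rational(2499, 1249), M, Pow(L, -1)))
Mul(Add(-45862, -38920), Add(Add(2213, Mul(-1, 620)), Function('B')(-60, -104))) = Mul(Add(-45862, -38920), Add(Add(2213, Mul(-1, 620)), Mul(Rational(2499, 1249), -104, Pow(-60, -1)))) = Mul(-84782, Add(Add(2213, -620), Mul(Rational(2499, 1249), -104, Rational(-1, 60)))) = Mul(-84782, Add(1593, Rational(21658, 6245))) = Mul(-84782, Rational(9969943, 6245)) = Rational(-845271707426, 6245)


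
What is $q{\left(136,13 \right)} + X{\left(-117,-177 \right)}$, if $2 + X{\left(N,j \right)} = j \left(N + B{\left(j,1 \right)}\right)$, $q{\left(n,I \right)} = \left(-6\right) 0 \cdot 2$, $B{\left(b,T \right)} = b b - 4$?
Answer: $-5523818$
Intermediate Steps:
$B{\left(b,T \right)} = -4 + b^{2}$ ($B{\left(b,T \right)} = b^{2} - 4 = -4 + b^{2}$)
$q{\left(n,I \right)} = 0$ ($q{\left(n,I \right)} = 0 \cdot 2 = 0$)
$X{\left(N,j \right)} = -2 + j \left(-4 + N + j^{2}\right)$ ($X{\left(N,j \right)} = -2 + j \left(N + \left(-4 + j^{2}\right)\right) = -2 + j \left(-4 + N + j^{2}\right)$)
$q{\left(136,13 \right)} + X{\left(-117,-177 \right)} = 0 - \left(-20707 + 177 \left(-4 + \left(-177\right)^{2}\right)\right) = 0 - \left(-20707 + 177 \left(-4 + 31329\right)\right) = 0 - 5523818 = -5523818$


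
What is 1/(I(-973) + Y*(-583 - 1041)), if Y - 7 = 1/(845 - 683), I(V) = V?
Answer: -81/1000433 ≈ -8.0965e-5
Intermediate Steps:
Y = 1135/162 (Y = 7 + 1/(845 - 683) = 7 + 1/162 = 1135/162 ≈ 7.0062)
1/(I(-973) + Y*(-583 - 1041)) = 1/(-973 + 1135*(-583 - 1041)/162) = 1/(-973 + (1135/162)*(-1624)) = 1/(-973 - 921620/81) = 1/(-1000433/81) = -81/1000433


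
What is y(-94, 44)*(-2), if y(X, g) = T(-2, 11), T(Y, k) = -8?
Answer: 16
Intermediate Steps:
y(X, g) = -8
y(-94, 44)*(-2) = -8*(-2) = 16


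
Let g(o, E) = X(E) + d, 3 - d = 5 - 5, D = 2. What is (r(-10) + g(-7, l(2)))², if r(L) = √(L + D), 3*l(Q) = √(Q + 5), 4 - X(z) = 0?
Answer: 41 + 28*I*√2 ≈ 41.0 + 39.598*I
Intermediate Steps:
X(z) = 4 (X(z) = 4 - 1*0 = 4 + 0 = 4)
l(Q) = √(5 + Q)/3 (l(Q) = √(Q + 5)/3 = √(5 + Q)/3)
d = 3 (d = 3 - (5 - 5) = 3 - 1*0 = 3 + 0 = 3)
r(L) = √(2 + L) (r(L) = √(L + 2) = √(2 + L))
g(o, E) = 7 (g(o, E) = 4 + 3 = 7)
(r(-10) + g(-7, l(2)))² = (√(2 - 10) + 7)² = (√(-8) + 7)² = (2*I*√2 + 7)² = (7 + 2*I*√2)²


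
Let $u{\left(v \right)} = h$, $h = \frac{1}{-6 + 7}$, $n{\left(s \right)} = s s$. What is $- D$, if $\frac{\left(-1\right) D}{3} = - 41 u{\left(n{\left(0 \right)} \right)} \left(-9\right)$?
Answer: $1107$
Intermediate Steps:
$n{\left(s \right)} = s^{2}$
$h = 1$ ($h = 1^{-1} = 1$)
$u{\left(v \right)} = 1$
$D = -1107$ ($D = - 3 \left(-41\right) 1 \left(-9\right) = - 3 \left(\left(-41\right) \left(-9\right)\right) = \left(-3\right) 369 = -1107$)
$- D = \left(-1\right) \left(-1107\right) = 1107$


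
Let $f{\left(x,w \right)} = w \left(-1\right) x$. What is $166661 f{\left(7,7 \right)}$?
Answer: $-8166389$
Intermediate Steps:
$f{\left(x,w \right)} = - w x$
$166661 f{\left(7,7 \right)} = 166661 \left(\left(-1\right) 7 \cdot 7\right) = 166661 \left(-49\right) = -8166389$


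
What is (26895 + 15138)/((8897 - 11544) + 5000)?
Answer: 42033/2353 ≈ 17.864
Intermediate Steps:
(26895 + 15138)/((8897 - 11544) + 5000) = 42033/(-2647 + 5000) = 42033/2353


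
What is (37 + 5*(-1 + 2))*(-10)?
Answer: -420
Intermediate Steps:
(37 + 5*(-1 + 2))*(-10) = (37 + 5*1)*(-10) = (37 + 5)*(-10) = 42*(-10) = -420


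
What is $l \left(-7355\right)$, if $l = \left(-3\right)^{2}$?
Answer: $-66195$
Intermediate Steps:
$l = 9$
$l \left(-7355\right) = 9 \left(-7355\right) = -66195$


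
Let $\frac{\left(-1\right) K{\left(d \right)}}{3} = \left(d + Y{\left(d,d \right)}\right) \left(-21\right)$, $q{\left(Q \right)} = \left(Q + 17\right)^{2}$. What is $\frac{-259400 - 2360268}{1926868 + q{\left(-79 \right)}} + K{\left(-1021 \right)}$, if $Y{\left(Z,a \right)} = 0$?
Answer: $- \frac{31047951911}{482678} \approx -64324.0$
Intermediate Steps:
$q{\left(Q \right)} = \left(17 + Q\right)^{2}$
$K{\left(d \right)} = 63 d$ ($K{\left(d \right)} = - 3 \left(d + 0\right) \left(-21\right) = - 3 d \left(-21\right) = - 3 \left(- 21 d\right) = 63 d$)
$\frac{-259400 - 2360268}{1926868 + q{\left(-79 \right)}} + K{\left(-1021 \right)} = \frac{-259400 - 2360268}{1926868 + \left(17 - 79\right)^{2}} + 63 \left(-1021\right) = - \frac{2619668}{1926868 + \left(-62\right)^{2}} - 64323 = - \frac{2619668}{1926868 + 3844} - 64323 = - \frac{2619668}{1930712} - 64323 = \left(-2619668\right) \frac{1}{1930712} - 64323 = - \frac{654917}{482678} - 64323 = - \frac{31047951911}{482678}$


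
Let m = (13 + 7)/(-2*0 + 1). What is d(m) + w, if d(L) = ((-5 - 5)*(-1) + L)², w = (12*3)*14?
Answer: 1404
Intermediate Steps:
w = 504 (w = 36*14 = 504)
m = 20 (m = 20/(0 + 1) = 20/1 = 20*1 = 20)
d(L) = (10 + L)² (d(L) = (-10*(-1) + L)² = (10 + L)²)
d(m) + w = (10 + 20)² + 504 = 30² + 504 = 900 + 504 = 1404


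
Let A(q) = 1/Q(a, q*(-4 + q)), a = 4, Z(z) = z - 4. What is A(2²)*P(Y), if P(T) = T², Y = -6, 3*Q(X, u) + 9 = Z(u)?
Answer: -108/13 ≈ -8.3077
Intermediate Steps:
Z(z) = -4 + z
Q(X, u) = -13/3 + u/3 (Q(X, u) = -3 + (-4 + u)/3 = -3 + (-4/3 + u/3) = -13/3 + u/3)
A(q) = 1/(-13/3 + q*(-4 + q)/3) (A(q) = 1/(-13/3 + (q*(-4 + q))/3) = 1/(-13/3 + q*(-4 + q)/3))
A(2²)*P(Y) = (3/(-13 + 2²*(-4 + 2²)))*(-6)² = (3/(-13 + 4*(-4 + 4)))*36 = (3/(-13 + 4*0))*36 = (3/(-13 + 0))*36 = (3/(-13))*36 = (3*(-1/13))*36 = -3/13*36 = -108/13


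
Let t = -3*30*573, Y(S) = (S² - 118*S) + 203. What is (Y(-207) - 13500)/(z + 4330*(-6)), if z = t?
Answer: -26989/38775 ≈ -0.69604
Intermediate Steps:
Y(S) = 203 + S² - 118*S
t = -51570 (t = -90*573 = -51570)
z = -51570
(Y(-207) - 13500)/(z + 4330*(-6)) = ((203 + (-207)² - 118*(-207)) - 13500)/(-51570 + 4330*(-6)) = ((203 + 42849 + 24426) - 13500)/(-51570 - 25980) = (67478 - 13500)/(-77550) = 53978*(-1/77550) = -26989/38775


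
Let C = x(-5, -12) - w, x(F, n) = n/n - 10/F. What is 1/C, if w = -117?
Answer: 1/120 ≈ 0.0083333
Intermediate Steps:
x(F, n) = 1 - 10/F
C = 120 (C = (-10 - 5)/(-5) - 1*(-117) = -⅕*(-15) + 117 = 3 + 117 = 120)
1/C = 1/120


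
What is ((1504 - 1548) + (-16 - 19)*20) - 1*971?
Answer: -1715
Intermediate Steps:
((1504 - 1548) + (-16 - 19)*20) - 1*971 = (-44 - 35*20) - 971 = (-44 - 700) - 971 = -744 - 971 = -1715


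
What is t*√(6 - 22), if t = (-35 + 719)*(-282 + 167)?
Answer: -314640*I ≈ -3.1464e+5*I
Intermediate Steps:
t = -78660 (t = 684*(-115) = -78660)
t*√(6 - 22) = -78660*√(6 - 22) = -314640*I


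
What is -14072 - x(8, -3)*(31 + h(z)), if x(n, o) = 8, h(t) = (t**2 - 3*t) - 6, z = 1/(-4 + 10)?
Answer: -128414/9 ≈ -14268.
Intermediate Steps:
z = 1/6 ≈ 0.16667
h(t) = -6 + t**2 - 3*t
-14072 - x(8, -3)*(31 + h(z)) = -14072 - 8*(31 + (-6 + (1/6)**2 - 3*1/6)) = -14072 - 8*(31 + (-6 + 1/36 - 1/2)) = -14072 - 8*(31 - 233/36) = -14072 - 8*883/36 = -14072 - 1*1766/9 = -14072 - 1766/9 = -128414/9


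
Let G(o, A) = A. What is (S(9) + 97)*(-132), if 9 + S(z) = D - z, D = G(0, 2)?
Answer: -10692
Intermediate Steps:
D = 2
S(z) = -7 - z (S(z) = -9 + (2 - z) = -7 - z)
(S(9) + 97)*(-132) = ((-7 - 1*9) + 97)*(-132) = ((-7 - 9) + 97)*(-132) = (-16 + 97)*(-132) = 81*(-132) = -10692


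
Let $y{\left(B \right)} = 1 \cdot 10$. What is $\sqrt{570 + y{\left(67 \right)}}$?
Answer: $2 \sqrt{145} \approx 24.083$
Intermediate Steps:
$y{\left(B \right)} = 10$
$\sqrt{570 + y{\left(67 \right)}} = \sqrt{570 + 10} = \sqrt{580} = 2 \sqrt{145}$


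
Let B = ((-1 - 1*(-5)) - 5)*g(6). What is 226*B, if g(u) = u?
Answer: -1356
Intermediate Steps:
B = -6 (B = ((-1 - 1*(-5)) - 5)*6 = ((-1 + 5) - 5)*6 = (4 - 5)*6 = -1*6 = -6)
226*B = 226*(-6) = -1356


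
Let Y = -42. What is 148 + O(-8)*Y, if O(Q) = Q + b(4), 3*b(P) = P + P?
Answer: 372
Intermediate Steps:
b(P) = 2*P/3 (b(P) = (P + P)/3 = (2*P)/3 = 2*P/3)
O(Q) = 8/3 + Q (O(Q) = Q + (⅔)*4 = Q + 8/3 = 8/3 + Q)
148 + O(-8)*Y = 148 + (8/3 - 8)*(-42) = 148 - 16/3*(-42) = 148 + 224 = 372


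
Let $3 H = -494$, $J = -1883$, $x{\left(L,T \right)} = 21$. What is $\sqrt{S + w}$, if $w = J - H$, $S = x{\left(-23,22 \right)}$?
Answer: $\frac{2 i \sqrt{3819}}{3} \approx 41.199 i$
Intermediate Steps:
$H = - \frac{494}{3}$ ($H = \frac{1}{3} \left(-494\right) = - \frac{494}{3} \approx -164.67$)
$S = 21$
$w = - \frac{5155}{3}$ ($w = -1883 - - \frac{494}{3} = -1883 + \frac{494}{3} = - \frac{5155}{3} \approx -1718.3$)
$\sqrt{S + w} = \sqrt{21 - \frac{5155}{3}} = \sqrt{- \frac{5092}{3}} = \frac{2 i \sqrt{3819}}{3}$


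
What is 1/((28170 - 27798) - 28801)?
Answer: -1/28429 ≈ -3.5175e-5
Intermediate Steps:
1/((28170 - 27798) - 28801) = 1/(372 - 28801) = 1/(-28429) = -1/28429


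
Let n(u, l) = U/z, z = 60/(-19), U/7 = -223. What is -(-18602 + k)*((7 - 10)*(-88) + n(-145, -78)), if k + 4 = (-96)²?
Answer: 14241187/2 ≈ 7.1206e+6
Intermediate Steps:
U = -1561 (U = 7*(-223) = -1561)
z = -60/19 (z = 60*(-1/19) = -60/19 ≈ -3.1579)
k = 9212 (k = -4 + (-96)² = -4 + 9216 = 9212)
n(u, l) = 29659/60 (n(u, l) = -1561/(-60/19) = -1561*(-19/60) = 29659/60)
-(-18602 + k)*((7 - 10)*(-88) + n(-145, -78)) = -(-18602 + 9212)*((7 - 10)*(-88) + 29659/60) = -(-9390)*(-3*(-88) + 29659/60) = -(-9390)*(264 + 29659/60) = -(-9390)*45499/60 = -1*(-14241187/2) = 14241187/2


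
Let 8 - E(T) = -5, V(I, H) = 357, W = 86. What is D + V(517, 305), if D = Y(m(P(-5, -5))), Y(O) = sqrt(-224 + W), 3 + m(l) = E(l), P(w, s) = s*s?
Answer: 357 + I*sqrt(138) ≈ 357.0 + 11.747*I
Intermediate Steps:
P(w, s) = s**2
E(T) = 13 (E(T) = 8 - 1*(-5) = 8 + 5 = 13)
m(l) = 10 (m(l) = -3 + 13 = 10)
Y(O) = I*sqrt(138) (Y(O) = sqrt(-224 + 86) = sqrt(-138) = I*sqrt(138))
D = I*sqrt(138) ≈ 11.747*I
D + V(517, 305) = I*sqrt(138) + 357 = 357 + I*sqrt(138)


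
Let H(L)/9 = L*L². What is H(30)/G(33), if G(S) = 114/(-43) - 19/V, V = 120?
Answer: -1253880000/14497 ≈ -86492.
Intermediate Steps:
H(L) = 9*L³ (H(L) = 9*(L*L²) = 9*L³)
G(S) = -14497/5160 (G(S) = 114/(-43) - 19/120 = 114*(-1/43) - 19*1/120 = -114/43 - 19/120 = -14497/5160)
H(30)/G(33) = (9*30³)/(-14497/5160) = (9*27000)*(-5160/14497) = 243000*(-5160/14497) = -1253880000/14497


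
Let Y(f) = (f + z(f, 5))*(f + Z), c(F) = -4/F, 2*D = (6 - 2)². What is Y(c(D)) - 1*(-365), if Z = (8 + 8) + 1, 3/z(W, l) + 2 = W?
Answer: 6739/20 ≈ 336.95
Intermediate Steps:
z(W, l) = 3/(-2 + W)
D = 8 (D = (6 - 2)²/2 = (½)*4² = (½)*16 = 8)
Z = 17 (Z = 16 + 1 = 17)
Y(f) = (17 + f)*(f + 3/(-2 + f)) (Y(f) = (f + 3/(-2 + f))*(f + 17) = (f + 3/(-2 + f))*(17 + f) = (17 + f)*(f + 3/(-2 + f)))
Y(c(D)) - 1*(-365) = (51 + 3*(-4/8) + (-4/8)*(-2 - 4/8)*(17 - 4/8))/(-2 - 4/8) - 1*(-365) = (51 + 3*(-4*⅛) + (-4*⅛)*(-2 - 4*⅛)*(17 - 4*⅛))/(-2 - 4*⅛) + 365 = (51 + 3*(-½) - (-2 - ½)*(17 - ½)/2)/(-2 - ½) + 365 = (51 - 3/2 - ½*(-5/2)*33/2)/(-5/2) + 365 = -2*(51 - 3/2 + 165/8)/5 + 365 = -⅖*561/8 + 365 = -561/20 + 365 = 6739/20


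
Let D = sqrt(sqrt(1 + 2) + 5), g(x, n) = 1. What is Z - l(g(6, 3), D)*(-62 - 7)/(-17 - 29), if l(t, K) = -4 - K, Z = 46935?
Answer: 46941 + 3*sqrt(5 + sqrt(3))/2 ≈ 46945.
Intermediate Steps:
D = sqrt(5 + sqrt(3)) (D = sqrt(sqrt(3) + 5) = sqrt(5 + sqrt(3)) ≈ 2.5946)
Z - l(g(6, 3), D)*(-62 - 7)/(-17 - 29) = 46935 - (-4 - sqrt(5 + sqrt(3)))*(-62 - 7)/(-17 - 29) = 46935 - (-4 - sqrt(5 + sqrt(3)))*(-69/(-46)) = 46935 - (-4 - sqrt(5 + sqrt(3)))*(-69*(-1/46)) = 46935 - (-4 - sqrt(5 + sqrt(3)))*3/2 = 46935 - (-6 - 3*sqrt(5 + sqrt(3))/2) = 46935 + (6 + 3*sqrt(5 + sqrt(3))/2) = 46941 + 3*sqrt(5 + sqrt(3))/2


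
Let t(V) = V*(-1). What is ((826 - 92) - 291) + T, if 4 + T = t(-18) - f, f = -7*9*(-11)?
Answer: -236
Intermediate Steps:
t(V) = -V
f = 693 (f = -63*(-11) = 693)
T = -679 (T = -4 + (-1*(-18) - 1*693) = -4 + (18 - 693) = -4 - 675 = -679)
((826 - 92) - 291) + T = ((826 - 92) - 291) - 679 = (734 - 291) - 679 = 443 - 679 = -236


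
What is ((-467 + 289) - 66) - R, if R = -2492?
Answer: 2248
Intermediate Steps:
((-467 + 289) - 66) - R = ((-467 + 289) - 66) - 1*(-2492) = (-178 - 66) + 2492 = -244 + 2492 = 2248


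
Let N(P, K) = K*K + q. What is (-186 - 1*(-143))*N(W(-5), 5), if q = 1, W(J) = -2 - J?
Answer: -1118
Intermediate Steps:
N(P, K) = 1 + K² (N(P, K) = K*K + 1 = K² + 1 = 1 + K²)
(-186 - 1*(-143))*N(W(-5), 5) = (-186 - 1*(-143))*(1 + 5²) = (-186 + 143)*(1 + 25) = -43*26 = -1118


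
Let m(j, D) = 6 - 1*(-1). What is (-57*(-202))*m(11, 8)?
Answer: 80598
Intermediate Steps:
m(j, D) = 7 (m(j, D) = 6 + 1 = 7)
(-57*(-202))*m(11, 8) = -57*(-202)*7 = 11514*7 = 80598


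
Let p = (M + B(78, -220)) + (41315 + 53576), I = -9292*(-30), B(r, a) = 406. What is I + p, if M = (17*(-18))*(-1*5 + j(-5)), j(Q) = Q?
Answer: 377117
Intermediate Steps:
I = 278760
M = 3060 (M = (17*(-18))*(-1*5 - 5) = -306*(-5 - 5) = -306*(-10) = 3060)
p = 98357 (p = (3060 + 406) + (41315 + 53576) = 3466 + 94891 = 98357)
I + p = 278760 + 98357 = 377117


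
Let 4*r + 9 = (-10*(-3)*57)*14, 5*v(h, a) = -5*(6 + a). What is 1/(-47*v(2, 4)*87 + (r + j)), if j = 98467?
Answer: 4/581359 ≈ 6.8804e-6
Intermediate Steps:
v(h, a) = -6 - a (v(h, a) = (-5*(6 + a))/5 = (-30 - 5*a)/5 = -6 - a)
r = 23931/4 (r = -9/4 + ((-10*(-3)*57)*14)/4 = -9/4 + ((30*57)*14)/4 = -9/4 + (1710*14)/4 = -9/4 + (¼)*23940 = -9/4 + 5985 = 23931/4 ≈ 5982.8)
1/(-47*v(2, 4)*87 + (r + j)) = 1/(-47*(-6 - 1*4)*87 + (23931/4 + 98467)) = 1/(-47*(-6 - 4)*87 + 417799/4) = 1/(-47*(-10)*87 + 417799/4) = 1/(470*87 + 417799/4) = 1/(40890 + 417799/4) = 1/(581359/4) = 4/581359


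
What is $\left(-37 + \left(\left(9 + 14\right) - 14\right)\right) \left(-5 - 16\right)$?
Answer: $588$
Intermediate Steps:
$\left(-37 + \left(\left(9 + 14\right) - 14\right)\right) \left(-5 - 16\right) = \left(-37 + \left(23 - 14\right)\right) \left(-21\right) = \left(-37 + 9\right) \left(-21\right) = \left(-28\right) \left(-21\right) = 588$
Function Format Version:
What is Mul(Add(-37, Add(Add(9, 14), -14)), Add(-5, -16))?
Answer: 588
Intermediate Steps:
Mul(Add(-37, Add(Add(9, 14), -14)), Add(-5, -16)) = Mul(Add(-37, Add(23, -14)), -21) = Mul(Add(-37, 9), -21) = Mul(-28, -21) = 588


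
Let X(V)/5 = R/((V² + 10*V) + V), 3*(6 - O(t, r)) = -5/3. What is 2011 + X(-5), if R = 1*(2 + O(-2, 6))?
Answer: 108517/54 ≈ 2009.6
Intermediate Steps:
O(t, r) = 59/9 (O(t, r) = 6 - (-5)/(3*3) = 6 - ⅓*(-5/3) = 6 + 5/9 = 59/9)
R = 77/9 (R = 1*(2 + 59/9) = 1*(77/9) = 77/9 ≈ 8.5556)
X(V) = 385/(9*(V² + 11*V)) (X(V) = 5*(77/(9*((V² + 10*V) + V))) = 5*(77/(9*(V² + 11*V))) = 385/(9*(V² + 11*V)))
2011 + X(-5) = 2011 + (385/9)/(-5*(11 - 5)) = 2011 + (385/9)*(-⅕)/6 = 2011 + (385/9)*(-⅕)*(⅙) = 2011 - 77/54 = 108517/54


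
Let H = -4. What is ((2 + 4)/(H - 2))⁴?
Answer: 1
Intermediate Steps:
((2 + 4)/(H - 2))⁴ = ((2 + 4)/(-4 - 2))⁴ = (6/(-6))⁴ = (6*(-⅙))⁴ = (-1)⁴ = 1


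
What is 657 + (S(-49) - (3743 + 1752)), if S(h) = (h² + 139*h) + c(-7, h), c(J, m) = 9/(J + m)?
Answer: -517897/56 ≈ -9248.2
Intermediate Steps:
S(h) = h² + 9/(-7 + h) + 139*h (S(h) = (h² + 139*h) + 9/(-7 + h) = h² + 9/(-7 + h) + 139*h)
657 + (S(-49) - (3743 + 1752)) = 657 + ((9 - 49*(-7 - 49)*(139 - 49))/(-7 - 49) - (3743 + 1752)) = 657 + ((9 - 49*(-56)*90)/(-56) - 1*5495) = 657 + (-(9 + 246960)/56 - 5495) = 657 + (-1/56*246969 - 5495) = 657 + (-246969/56 - 5495) = 657 - 554689/56 = -517897/56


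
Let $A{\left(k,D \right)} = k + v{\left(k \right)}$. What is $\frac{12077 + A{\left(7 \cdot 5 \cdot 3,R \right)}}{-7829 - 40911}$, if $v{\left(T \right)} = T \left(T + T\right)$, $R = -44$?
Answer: $- \frac{8558}{12185} \approx -0.70234$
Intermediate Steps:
$v{\left(T \right)} = 2 T^{2}$ ($v{\left(T \right)} = T 2 T = 2 T^{2}$)
$A{\left(k,D \right)} = k + 2 k^{2}$
$\frac{12077 + A{\left(7 \cdot 5 \cdot 3,R \right)}}{-7829 - 40911} = \frac{12077 + 7 \cdot 5 \cdot 3 \left(1 + 2 \cdot 7 \cdot 5 \cdot 3\right)}{-7829 - 40911} = \frac{12077 + 35 \cdot 3 \left(1 + 2 \cdot 35 \cdot 3\right)}{-48740} = \left(12077 + 105 \left(1 + 2 \cdot 105\right)\right) \left(- \frac{1}{48740}\right) = \left(12077 + 105 \left(1 + 210\right)\right) \left(- \frac{1}{48740}\right) = \left(12077 + 105 \cdot 211\right) \left(- \frac{1}{48740}\right) = \left(12077 + 22155\right) \left(- \frac{1}{48740}\right) = 34232 \left(- \frac{1}{48740}\right) = - \frac{8558}{12185}$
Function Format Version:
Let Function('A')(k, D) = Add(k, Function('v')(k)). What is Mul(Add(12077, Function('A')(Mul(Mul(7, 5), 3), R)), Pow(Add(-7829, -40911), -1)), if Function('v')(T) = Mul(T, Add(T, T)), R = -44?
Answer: Rational(-8558, 12185) ≈ -0.70234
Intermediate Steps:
Function('v')(T) = Mul(2, Pow(T, 2)) (Function('v')(T) = Mul(T, Mul(2, T)) = Mul(2, Pow(T, 2)))
Function('A')(k, D) = Add(k, Mul(2, Pow(k, 2)))
Mul(Add(12077, Function('A')(Mul(Mul(7, 5), 3), R)), Pow(Add(-7829, -40911), -1)) = Mul(Add(12077, Mul(Mul(Mul(7, 5), 3), Add(1, Mul(2, Mul(Mul(7, 5), 3))))), Pow(Add(-7829, -40911), -1)) = Mul(Add(12077, Mul(Mul(35, 3), Add(1, Mul(2, Mul(35, 3))))), Pow(-48740, -1)) = Mul(Add(12077, Mul(105, Add(1, Mul(2, 105)))), Rational(-1, 48740)) = Mul(Add(12077, Mul(105, Add(1, 210))), Rational(-1, 48740)) = Mul(Add(12077, Mul(105, 211)), Rational(-1, 48740)) = Mul(Add(12077, 22155), Rational(-1, 48740)) = Mul(34232, Rational(-1, 48740)) = Rational(-8558, 12185)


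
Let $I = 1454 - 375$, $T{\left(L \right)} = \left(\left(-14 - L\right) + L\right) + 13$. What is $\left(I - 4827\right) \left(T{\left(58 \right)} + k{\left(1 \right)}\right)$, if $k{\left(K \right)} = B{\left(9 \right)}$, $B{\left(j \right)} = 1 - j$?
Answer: $33732$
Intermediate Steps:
$k{\left(K \right)} = -8$ ($k{\left(K \right)} = 1 - 9 = -8$)
$T{\left(L \right)} = -1$ ($T{\left(L \right)} = -14 + 13 = -1$)
$I = 1079$ ($I = 1454 - 375 = 1079$)
$\left(I - 4827\right) \left(T{\left(58 \right)} + k{\left(1 \right)}\right) = \left(1079 - 4827\right) \left(-1 - 8\right) = \left(-3748\right) \left(-9\right) = 33732$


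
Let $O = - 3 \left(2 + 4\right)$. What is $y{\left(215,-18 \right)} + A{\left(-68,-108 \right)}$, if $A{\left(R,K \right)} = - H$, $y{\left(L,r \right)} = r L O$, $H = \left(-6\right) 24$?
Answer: $69804$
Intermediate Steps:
$O = -18$ ($O = \left(-3\right) 6 = -18$)
$H = -144$
$y{\left(L,r \right)} = - 18 L r$ ($y{\left(L,r \right)} = r L \left(-18\right) = L r \left(-18\right) = - 18 L r$)
$A{\left(R,K \right)} = 144$ ($A{\left(R,K \right)} = \left(-1\right) \left(-144\right) = 144$)
$y{\left(215,-18 \right)} + A{\left(-68,-108 \right)} = \left(-18\right) 215 \left(-18\right) + 144 = 69660 + 144 = 69804$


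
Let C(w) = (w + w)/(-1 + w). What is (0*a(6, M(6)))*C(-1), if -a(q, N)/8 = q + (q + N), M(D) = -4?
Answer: 0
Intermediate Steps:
a(q, N) = -16*q - 8*N (a(q, N) = -8*(q + (q + N)) = -8*(q + (N + q)) = -8*(N + 2*q) = -16*q - 8*N)
C(w) = 2*w/(-1 + w) (C(w) = (2*w)/(-1 + w) = 2*w/(-1 + w))
(0*a(6, M(6)))*C(-1) = (0*(-16*6 - 8*(-4)))*(2*(-1)/(-1 - 1)) = (0*(-96 + 32))*(2*(-1)/(-2)) = (0*(-64))*(2*(-1)*(-½)) = 0*1 = 0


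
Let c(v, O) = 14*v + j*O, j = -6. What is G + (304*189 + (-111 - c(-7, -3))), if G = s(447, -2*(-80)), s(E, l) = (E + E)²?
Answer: 856661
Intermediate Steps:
c(v, O) = -6*O + 14*v (c(v, O) = 14*v - 6*O = -6*O + 14*v)
s(E, l) = 4*E² (s(E, l) = (2*E)² = 4*E²)
G = 799236 (G = 4*447² = 4*199809 = 799236)
G + (304*189 + (-111 - c(-7, -3))) = 799236 + (304*189 + (-111 - (-6*(-3) + 14*(-7)))) = 799236 + (57456 + (-111 - (18 - 98))) = 799236 + (57456 + (-111 - 1*(-80))) = 799236 + (57456 + (-111 + 80)) = 799236 + (57456 - 31) = 799236 + 57425 = 856661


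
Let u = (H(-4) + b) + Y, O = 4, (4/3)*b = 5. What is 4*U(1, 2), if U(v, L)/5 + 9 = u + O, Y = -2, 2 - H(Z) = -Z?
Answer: -105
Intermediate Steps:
b = 15/4 (b = (¾)*5 = 15/4 ≈ 3.7500)
H(Z) = 2 + Z (H(Z) = 2 - (-1)*Z = 2 + Z)
u = -¼ (u = ((2 - 4) + 15/4) - 2 = (-2 + 15/4) - 2 = 7/4 - 2 = -¼ ≈ -0.25000)
U(v, L) = -105/4 (U(v, L) = -45 + 5*(-¼ + 4) = -45 + 5*(15/4) = -45 + 75/4 = -105/4)
4*U(1, 2) = 4*(-105/4) = -105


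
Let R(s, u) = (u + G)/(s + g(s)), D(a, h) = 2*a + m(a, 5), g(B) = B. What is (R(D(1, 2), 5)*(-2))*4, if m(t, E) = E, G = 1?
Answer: -24/7 ≈ -3.4286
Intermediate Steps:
D(a, h) = 5 + 2*a (D(a, h) = 2*a + 5 = 5 + 2*a)
R(s, u) = (1 + u)/(2*s) (R(s, u) = (u + 1)/(s + s) = (1 + u)/((2*s)) = (1 + u)*(1/(2*s)) = (1 + u)/(2*s))
(R(D(1, 2), 5)*(-2))*4 = (((1 + 5)/(2*(5 + 2*1)))*(-2))*4 = (((1/2)*6/(5 + 2))*(-2))*4 = (((1/2)*6/7)*(-2))*4 = (((1/2)*(1/7)*6)*(-2))*4 = ((3/7)*(-2))*4 = -6/7*4 = -24/7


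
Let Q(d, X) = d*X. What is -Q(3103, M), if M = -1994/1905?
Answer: 6187382/1905 ≈ 3248.0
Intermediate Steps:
M = -1994/1905 (M = -1994*1/1905 = -1994/1905 ≈ -1.0467)
Q(d, X) = X*d
-Q(3103, M) = -(-1994)*3103/1905 = -1*(-6187382/1905) = 6187382/1905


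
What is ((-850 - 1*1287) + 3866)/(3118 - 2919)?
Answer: 1729/199 ≈ 8.6884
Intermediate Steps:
((-850 - 1*1287) + 3866)/(3118 - 2919) = ((-850 - 1287) + 3866)/199 = (-2137 + 3866)*(1/199) = 1729*(1/199) = 1729/199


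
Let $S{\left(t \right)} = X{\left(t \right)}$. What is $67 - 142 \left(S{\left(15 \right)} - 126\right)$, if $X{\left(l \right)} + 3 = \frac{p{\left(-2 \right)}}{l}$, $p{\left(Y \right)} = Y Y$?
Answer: $\frac{275207}{15} \approx 18347.0$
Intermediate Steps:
$p{\left(Y \right)} = Y^{2}$
$X{\left(l \right)} = -3 + \frac{4}{l}$ ($X{\left(l \right)} = -3 + \frac{\left(-2\right)^{2}}{l} = -3 + \frac{4}{l}$)
$S{\left(t \right)} = -3 + \frac{4}{t}$
$67 - 142 \left(S{\left(15 \right)} - 126\right) = 67 - 142 \left(\left(-3 + \frac{4}{15}\right) - 126\right) = 67 - 142 \left(- \frac{41}{15} - 126\right) = 67 - - \frac{274202}{15} = 67 + \frac{274202}{15} = \frac{275207}{15}$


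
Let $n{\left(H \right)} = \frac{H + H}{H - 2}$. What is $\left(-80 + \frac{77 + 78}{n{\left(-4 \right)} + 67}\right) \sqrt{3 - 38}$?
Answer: $- \frac{3187 i \sqrt{35}}{41} \approx - 459.87 i$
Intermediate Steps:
$n{\left(H \right)} = \frac{2 H}{-2 + H}$
$\left(-80 + \frac{77 + 78}{n{\left(-4 \right)} + 67}\right) \sqrt{3 - 38} = \left(-80 + \frac{77 + 78}{2 \left(-4\right) \frac{1}{-2 - 4} + 67}\right) \sqrt{3 - 38} = \left(-80 + \frac{155}{2 \left(-4\right) \frac{1}{-6} + 67}\right) \sqrt{-35} = \left(-80 + \frac{155}{2 \left(-4\right) \left(- \frac{1}{6}\right) + 67}\right) i \sqrt{35} = \left(-80 + \frac{155}{\frac{4}{3} + 67}\right) i \sqrt{35} = \left(-80 + \frac{155}{\frac{205}{3}}\right) i \sqrt{35} = \left(-80 + 155 \cdot \frac{3}{205}\right) i \sqrt{35} = \left(-80 + \frac{93}{41}\right) i \sqrt{35} = - \frac{3187 i \sqrt{35}}{41}$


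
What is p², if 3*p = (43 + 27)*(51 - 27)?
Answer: 313600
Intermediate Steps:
p = 560 (p = ((43 + 27)*(51 - 27))/3 = (70*24)/3 = (⅓)*1680 = 560)
p² = 560² = 313600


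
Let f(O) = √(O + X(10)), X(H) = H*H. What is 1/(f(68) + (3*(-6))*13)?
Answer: -39/9098 - √42/27294 ≈ -0.0045241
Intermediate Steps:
X(H) = H²
f(O) = √(100 + O) (f(O) = √(O + 10²) = √(O + 100) = √(100 + O))
1/(f(68) + (3*(-6))*13) = 1/(√(100 + 68) + (3*(-6))*13) = 1/(√168 - 18*13) = 1/(2*√42 - 234) = 1/(-234 + 2*√42)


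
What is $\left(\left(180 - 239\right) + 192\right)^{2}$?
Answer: $17689$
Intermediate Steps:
$\left(\left(180 - 239\right) + 192\right)^{2} = \left(-59 + 192\right)^{2} = 133^{2} = 17689$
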